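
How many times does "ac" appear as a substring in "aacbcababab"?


Searching for "ac" in "aacbcababab"
Scanning each position:
  Position 0: "aa" => no
  Position 1: "ac" => MATCH
  Position 2: "cb" => no
  Position 3: "bc" => no
  Position 4: "ca" => no
  Position 5: "ab" => no
  Position 6: "ba" => no
  Position 7: "ab" => no
  Position 8: "ba" => no
  Position 9: "ab" => no
Total occurrences: 1

1


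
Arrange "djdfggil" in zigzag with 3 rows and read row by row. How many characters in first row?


Zigzag "djdfggil" into 3 rows:
Placing characters:
  'd' => row 0
  'j' => row 1
  'd' => row 2
  'f' => row 1
  'g' => row 0
  'g' => row 1
  'i' => row 2
  'l' => row 1
Rows:
  Row 0: "dg"
  Row 1: "jfgl"
  Row 2: "di"
First row length: 2

2


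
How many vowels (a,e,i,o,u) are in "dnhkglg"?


Input: dnhkglg
Checking each character:
  'd' at position 0: consonant
  'n' at position 1: consonant
  'h' at position 2: consonant
  'k' at position 3: consonant
  'g' at position 4: consonant
  'l' at position 5: consonant
  'g' at position 6: consonant
Total vowels: 0

0


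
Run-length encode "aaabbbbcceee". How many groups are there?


Input: aaabbbbcceee
Scanning for consecutive runs:
  Group 1: 'a' x 3 (positions 0-2)
  Group 2: 'b' x 4 (positions 3-6)
  Group 3: 'c' x 2 (positions 7-8)
  Group 4: 'e' x 3 (positions 9-11)
Total groups: 4

4


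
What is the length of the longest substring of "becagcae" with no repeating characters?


Input: "becagcae"
Sliding window (track last position of each char):
  Position 0 ('b'): window [0,0] length 1 -- new best
  Position 1 ('e'): window [0,1] length 2 -- new best
  Position 2 ('c'): window [0,2] length 3 -- new best
  Position 3 ('a'): window [0,3] length 4 -- new best
  Position 4 ('g'): window [0,4] length 5 -- new best
  Position 5 ('c'): repeat (last at 2), move window start to 3
  Position 5 ('c'): window [3,5] length 3
  Position 6 ('a'): repeat (last at 3), move window start to 4
  Position 6 ('a'): window [4,6] length 3
  Position 7 ('e'): window [4,7] length 4
Longest substring with no repeats: "becag" with length 5

5


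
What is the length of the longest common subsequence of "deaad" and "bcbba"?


LCS of "deaad" and "bcbba"
DP table:
           b    c    b    b    a
      0    0    0    0    0    0
  d   0    0    0    0    0    0
  e   0    0    0    0    0    0
  a   0    0    0    0    0    1
  a   0    0    0    0    0    1
  d   0    0    0    0    0    1
LCS length = dp[5][5] = 1

1


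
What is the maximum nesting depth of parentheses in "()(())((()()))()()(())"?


Input: "()(())((()()))()()(())"
Tracking depth:
  Position 0 '(': depth becomes 1
  Position 1 ')': depth becomes 0
  Position 2 '(': depth becomes 1
  Position 3 '(': depth becomes 2
  Position 4 ')': depth becomes 1
  Position 5 ')': depth becomes 0
  Position 6 '(': depth becomes 1
  Position 7 '(': depth becomes 2
  Position 8 '(': depth becomes 3
  Position 9 ')': depth becomes 2
  Position 10 '(': depth becomes 3
  Position 11 ')': depth becomes 2
  Position 12 ')': depth becomes 1
  Position 13 ')': depth becomes 0
  Position 14 '(': depth becomes 1
  Position 15 ')': depth becomes 0
  Position 16 '(': depth becomes 1
  Position 17 ')': depth becomes 0
  Position 18 '(': depth becomes 1
  Position 19 '(': depth becomes 2
  Position 20 ')': depth becomes 1
  Position 21 ')': depth becomes 0
Maximum depth reached: 3

3


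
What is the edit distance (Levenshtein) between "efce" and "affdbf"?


Computing edit distance: "efce" -> "affdbf"
DP table:
           a    f    f    d    b    f
      0    1    2    3    4    5    6
  e   1    1    2    3    4    5    6
  f   2    2    1    2    3    4    5
  c   3    3    2    2    3    4    5
  e   4    4    3    3    3    4    5
Edit distance = dp[4][6] = 5

5


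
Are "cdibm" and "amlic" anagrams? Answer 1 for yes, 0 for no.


Strings: "cdibm", "amlic"
Sorted first:  bcdim
Sorted second: acilm
Differ at position 0: 'b' vs 'a' => not anagrams

0


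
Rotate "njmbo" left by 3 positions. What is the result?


Input: "njmbo", rotate left by 3
First 3 characters: "njm"
Remaining characters: "bo"
Concatenate remaining + first: "bo" + "njm" = "bonjm"

bonjm


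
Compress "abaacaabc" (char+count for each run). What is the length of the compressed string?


Input: abaacaabc
Runs:
  'a' x 1 => "a1"
  'b' x 1 => "b1"
  'a' x 2 => "a2"
  'c' x 1 => "c1"
  'a' x 2 => "a2"
  'b' x 1 => "b1"
  'c' x 1 => "c1"
Compressed: "a1b1a2c1a2b1c1"
Compressed length: 14

14


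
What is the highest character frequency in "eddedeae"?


Input: eddedeae
Character counts:
  'a': 1
  'd': 3
  'e': 4
Maximum frequency: 4

4


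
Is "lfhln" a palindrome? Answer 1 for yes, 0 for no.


Input: lfhln
Reversed: nlhfl
  Compare pos 0 ('l') with pos 4 ('n'): MISMATCH
  Compare pos 1 ('f') with pos 3 ('l'): MISMATCH
Result: not a palindrome

0


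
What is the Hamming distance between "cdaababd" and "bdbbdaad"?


Comparing "cdaababd" and "bdbbdaad" position by position:
  Position 0: 'c' vs 'b' => differ
  Position 1: 'd' vs 'd' => same
  Position 2: 'a' vs 'b' => differ
  Position 3: 'a' vs 'b' => differ
  Position 4: 'b' vs 'd' => differ
  Position 5: 'a' vs 'a' => same
  Position 6: 'b' vs 'a' => differ
  Position 7: 'd' vs 'd' => same
Total differences (Hamming distance): 5

5


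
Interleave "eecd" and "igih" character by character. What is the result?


Interleaving "eecd" and "igih":
  Position 0: 'e' from first, 'i' from second => "ei"
  Position 1: 'e' from first, 'g' from second => "eg"
  Position 2: 'c' from first, 'i' from second => "ci"
  Position 3: 'd' from first, 'h' from second => "dh"
Result: eiegcidh

eiegcidh


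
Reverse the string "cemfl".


Input: cemfl
Reading characters right to left:
  Position 4: 'l'
  Position 3: 'f'
  Position 2: 'm'
  Position 1: 'e'
  Position 0: 'c'
Reversed: lfmec

lfmec


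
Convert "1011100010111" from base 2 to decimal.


Input: "1011100010111" in base 2
Positional expansion:
  Digit '1' (value 1) x 2^12 = 4096
  Digit '0' (value 0) x 2^11 = 0
  Digit '1' (value 1) x 2^10 = 1024
  Digit '1' (value 1) x 2^9 = 512
  Digit '1' (value 1) x 2^8 = 256
  Digit '0' (value 0) x 2^7 = 0
  Digit '0' (value 0) x 2^6 = 0
  Digit '0' (value 0) x 2^5 = 0
  Digit '1' (value 1) x 2^4 = 16
  Digit '0' (value 0) x 2^3 = 0
  Digit '1' (value 1) x 2^2 = 4
  Digit '1' (value 1) x 2^1 = 2
  Digit '1' (value 1) x 2^0 = 1
Sum = 5911

5911


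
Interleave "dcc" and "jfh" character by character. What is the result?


Interleaving "dcc" and "jfh":
  Position 0: 'd' from first, 'j' from second => "dj"
  Position 1: 'c' from first, 'f' from second => "cf"
  Position 2: 'c' from first, 'h' from second => "ch"
Result: djcfch

djcfch


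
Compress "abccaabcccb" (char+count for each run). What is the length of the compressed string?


Input: abccaabcccb
Runs:
  'a' x 1 => "a1"
  'b' x 1 => "b1"
  'c' x 2 => "c2"
  'a' x 2 => "a2"
  'b' x 1 => "b1"
  'c' x 3 => "c3"
  'b' x 1 => "b1"
Compressed: "a1b1c2a2b1c3b1"
Compressed length: 14

14


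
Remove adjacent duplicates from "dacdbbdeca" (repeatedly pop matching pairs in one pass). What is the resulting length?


Input: dacdbbdeca
Stack-based adjacent duplicate removal:
  Read 'd': push. Stack: d
  Read 'a': push. Stack: da
  Read 'c': push. Stack: dac
  Read 'd': push. Stack: dacd
  Read 'b': push. Stack: dacdb
  Read 'b': matches stack top 'b' => pop. Stack: dacd
  Read 'd': matches stack top 'd' => pop. Stack: dac
  Read 'e': push. Stack: dace
  Read 'c': push. Stack: dacec
  Read 'a': push. Stack: daceca
Final stack: "daceca" (length 6)

6


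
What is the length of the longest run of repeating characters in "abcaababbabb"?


Input: "abcaababbabb"
Scanning for longest run:
  Position 1 ('b'): new char, reset run to 1
  Position 2 ('c'): new char, reset run to 1
  Position 3 ('a'): new char, reset run to 1
  Position 4 ('a'): continues run of 'a', length=2
  Position 5 ('b'): new char, reset run to 1
  Position 6 ('a'): new char, reset run to 1
  Position 7 ('b'): new char, reset run to 1
  Position 8 ('b'): continues run of 'b', length=2
  Position 9 ('a'): new char, reset run to 1
  Position 10 ('b'): new char, reset run to 1
  Position 11 ('b'): continues run of 'b', length=2
Longest run: 'a' with length 2

2


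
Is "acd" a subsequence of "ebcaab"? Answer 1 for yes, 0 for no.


Check if "acd" is a subsequence of "ebcaab"
Greedy scan:
  Position 0 ('e'): no match needed
  Position 1 ('b'): no match needed
  Position 2 ('c'): no match needed
  Position 3 ('a'): matches sub[0] = 'a'
  Position 4 ('a'): no match needed
  Position 5 ('b'): no match needed
Only matched 1/3 characters => not a subsequence

0


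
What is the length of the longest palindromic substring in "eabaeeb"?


Input: "eabaeeb"
Checking substrings for palindromes:
  [0:5] "eabae" (len 5) => palindrome
  [1:4] "aba" (len 3) => palindrome
  [4:6] "ee" (len 2) => palindrome
Longest palindromic substring: "eabae" with length 5

5


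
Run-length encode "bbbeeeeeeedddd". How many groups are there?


Input: bbbeeeeeeedddd
Scanning for consecutive runs:
  Group 1: 'b' x 3 (positions 0-2)
  Group 2: 'e' x 7 (positions 3-9)
  Group 3: 'd' x 4 (positions 10-13)
Total groups: 3

3


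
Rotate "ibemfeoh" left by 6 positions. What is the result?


Input: "ibemfeoh", rotate left by 6
First 6 characters: "ibemfe"
Remaining characters: "oh"
Concatenate remaining + first: "oh" + "ibemfe" = "ohibemfe"

ohibemfe


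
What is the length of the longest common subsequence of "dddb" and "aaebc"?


LCS of "dddb" and "aaebc"
DP table:
           a    a    e    b    c
      0    0    0    0    0    0
  d   0    0    0    0    0    0
  d   0    0    0    0    0    0
  d   0    0    0    0    0    0
  b   0    0    0    0    1    1
LCS length = dp[4][5] = 1

1


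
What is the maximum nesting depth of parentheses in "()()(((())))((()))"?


Input: "()()(((())))((()))"
Tracking depth:
  Position 0 '(': depth becomes 1
  Position 1 ')': depth becomes 0
  Position 2 '(': depth becomes 1
  Position 3 ')': depth becomes 0
  Position 4 '(': depth becomes 1
  Position 5 '(': depth becomes 2
  Position 6 '(': depth becomes 3
  Position 7 '(': depth becomes 4
  Position 8 ')': depth becomes 3
  Position 9 ')': depth becomes 2
  Position 10 ')': depth becomes 1
  Position 11 ')': depth becomes 0
  Position 12 '(': depth becomes 1
  Position 13 '(': depth becomes 2
  Position 14 '(': depth becomes 3
  Position 15 ')': depth becomes 2
  Position 16 ')': depth becomes 1
  Position 17 ')': depth becomes 0
Maximum depth reached: 4

4


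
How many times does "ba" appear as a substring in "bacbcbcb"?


Searching for "ba" in "bacbcbcb"
Scanning each position:
  Position 0: "ba" => MATCH
  Position 1: "ac" => no
  Position 2: "cb" => no
  Position 3: "bc" => no
  Position 4: "cb" => no
  Position 5: "bc" => no
  Position 6: "cb" => no
Total occurrences: 1

1


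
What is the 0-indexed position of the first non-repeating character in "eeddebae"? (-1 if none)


Input: eeddebae
Character frequencies:
  'a': 1
  'b': 1
  'd': 2
  'e': 4
Scanning left to right for freq == 1:
  Position 0 ('e'): freq=4, skip
  Position 1 ('e'): freq=4, skip
  Position 2 ('d'): freq=2, skip
  Position 3 ('d'): freq=2, skip
  Position 4 ('e'): freq=4, skip
  Position 5 ('b'): unique! => answer = 5

5


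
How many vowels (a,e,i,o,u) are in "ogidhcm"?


Input: ogidhcm
Checking each character:
  'o' at position 0: vowel (running total: 1)
  'g' at position 1: consonant
  'i' at position 2: vowel (running total: 2)
  'd' at position 3: consonant
  'h' at position 4: consonant
  'c' at position 5: consonant
  'm' at position 6: consonant
Total vowels: 2

2


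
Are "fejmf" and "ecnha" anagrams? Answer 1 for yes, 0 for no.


Strings: "fejmf", "ecnha"
Sorted first:  effjm
Sorted second: acehn
Differ at position 0: 'e' vs 'a' => not anagrams

0


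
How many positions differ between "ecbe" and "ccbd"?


Comparing "ecbe" and "ccbd" position by position:
  Position 0: 'e' vs 'c' => DIFFER
  Position 1: 'c' vs 'c' => same
  Position 2: 'b' vs 'b' => same
  Position 3: 'e' vs 'd' => DIFFER
Positions that differ: 2

2


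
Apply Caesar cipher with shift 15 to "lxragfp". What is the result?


Caesar cipher: shift "lxragfp" by 15
  'l' (pos 11) + 15 = pos 0 = 'a'
  'x' (pos 23) + 15 = pos 12 = 'm'
  'r' (pos 17) + 15 = pos 6 = 'g'
  'a' (pos 0) + 15 = pos 15 = 'p'
  'g' (pos 6) + 15 = pos 21 = 'v'
  'f' (pos 5) + 15 = pos 20 = 'u'
  'p' (pos 15) + 15 = pos 4 = 'e'
Result: amgpvue

amgpvue


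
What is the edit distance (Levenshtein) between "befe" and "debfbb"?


Computing edit distance: "befe" -> "debfbb"
DP table:
           d    e    b    f    b    b
      0    1    2    3    4    5    6
  b   1    1    2    2    3    4    5
  e   2    2    1    2    3    4    5
  f   3    3    2    2    2    3    4
  e   4    4    3    3    3    3    4
Edit distance = dp[4][6] = 4

4


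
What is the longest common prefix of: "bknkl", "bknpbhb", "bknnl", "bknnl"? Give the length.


Words: bknkl, bknpbhb, bknnl, bknnl
  Position 0: all 'b' => match
  Position 1: all 'k' => match
  Position 2: all 'n' => match
  Position 3: ('k', 'p', 'n', 'n') => mismatch, stop
LCP = "bkn" (length 3)

3


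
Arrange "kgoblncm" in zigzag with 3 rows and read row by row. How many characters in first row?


Zigzag "kgoblncm" into 3 rows:
Placing characters:
  'k' => row 0
  'g' => row 1
  'o' => row 2
  'b' => row 1
  'l' => row 0
  'n' => row 1
  'c' => row 2
  'm' => row 1
Rows:
  Row 0: "kl"
  Row 1: "gbnm"
  Row 2: "oc"
First row length: 2

2


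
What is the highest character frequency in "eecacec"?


Input: eecacec
Character counts:
  'a': 1
  'c': 3
  'e': 3
Maximum frequency: 3

3


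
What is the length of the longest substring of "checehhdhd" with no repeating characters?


Input: "checehhdhd"
Sliding window (track last position of each char):
  Position 0 ('c'): window [0,0] length 1 -- new best
  Position 1 ('h'): window [0,1] length 2 -- new best
  Position 2 ('e'): window [0,2] length 3 -- new best
  Position 3 ('c'): repeat (last at 0), move window start to 1
  Position 3 ('c'): window [1,3] length 3
  Position 4 ('e'): repeat (last at 2), move window start to 3
  Position 4 ('e'): window [3,4] length 2
  Position 5 ('h'): window [3,5] length 3
  Position 6 ('h'): repeat (last at 5), move window start to 6
  Position 6 ('h'): window [6,6] length 1
  Position 7 ('d'): window [6,7] length 2
  Position 8 ('h'): repeat (last at 6), move window start to 7
  Position 8 ('h'): window [7,8] length 2
  Position 9 ('d'): repeat (last at 7), move window start to 8
  Position 9 ('d'): window [8,9] length 2
Longest substring with no repeats: "che" with length 3

3


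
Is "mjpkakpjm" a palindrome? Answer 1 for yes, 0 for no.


Input: mjpkakpjm
Reversed: mjpkakpjm
  Compare pos 0 ('m') with pos 8 ('m'): match
  Compare pos 1 ('j') with pos 7 ('j'): match
  Compare pos 2 ('p') with pos 6 ('p'): match
  Compare pos 3 ('k') with pos 5 ('k'): match
Result: palindrome

1


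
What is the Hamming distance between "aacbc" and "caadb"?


Comparing "aacbc" and "caadb" position by position:
  Position 0: 'a' vs 'c' => differ
  Position 1: 'a' vs 'a' => same
  Position 2: 'c' vs 'a' => differ
  Position 3: 'b' vs 'd' => differ
  Position 4: 'c' vs 'b' => differ
Total differences (Hamming distance): 4

4


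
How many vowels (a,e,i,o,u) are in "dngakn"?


Input: dngakn
Checking each character:
  'd' at position 0: consonant
  'n' at position 1: consonant
  'g' at position 2: consonant
  'a' at position 3: vowel (running total: 1)
  'k' at position 4: consonant
  'n' at position 5: consonant
Total vowels: 1

1


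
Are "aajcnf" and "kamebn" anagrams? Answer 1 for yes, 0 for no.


Strings: "aajcnf", "kamebn"
Sorted first:  aacfjn
Sorted second: abekmn
Differ at position 1: 'a' vs 'b' => not anagrams

0


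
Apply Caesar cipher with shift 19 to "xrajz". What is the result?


Caesar cipher: shift "xrajz" by 19
  'x' (pos 23) + 19 = pos 16 = 'q'
  'r' (pos 17) + 19 = pos 10 = 'k'
  'a' (pos 0) + 19 = pos 19 = 't'
  'j' (pos 9) + 19 = pos 2 = 'c'
  'z' (pos 25) + 19 = pos 18 = 's'
Result: qktcs

qktcs


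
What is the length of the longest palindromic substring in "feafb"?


Input: "feafb"
Checking substrings for palindromes:
  No multi-char palindromic substrings found
Longest palindromic substring: "f" with length 1

1


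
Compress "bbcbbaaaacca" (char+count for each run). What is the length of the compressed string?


Input: bbcbbaaaacca
Runs:
  'b' x 2 => "b2"
  'c' x 1 => "c1"
  'b' x 2 => "b2"
  'a' x 4 => "a4"
  'c' x 2 => "c2"
  'a' x 1 => "a1"
Compressed: "b2c1b2a4c2a1"
Compressed length: 12

12


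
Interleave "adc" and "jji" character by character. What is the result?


Interleaving "adc" and "jji":
  Position 0: 'a' from first, 'j' from second => "aj"
  Position 1: 'd' from first, 'j' from second => "dj"
  Position 2: 'c' from first, 'i' from second => "ci"
Result: ajdjci

ajdjci


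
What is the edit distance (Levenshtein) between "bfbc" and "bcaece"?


Computing edit distance: "bfbc" -> "bcaece"
DP table:
           b    c    a    e    c    e
      0    1    2    3    4    5    6
  b   1    0    1    2    3    4    5
  f   2    1    1    2    3    4    5
  b   3    2    2    2    3    4    5
  c   4    3    2    3    3    3    4
Edit distance = dp[4][6] = 4

4


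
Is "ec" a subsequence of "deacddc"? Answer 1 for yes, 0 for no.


Check if "ec" is a subsequence of "deacddc"
Greedy scan:
  Position 0 ('d'): no match needed
  Position 1 ('e'): matches sub[0] = 'e'
  Position 2 ('a'): no match needed
  Position 3 ('c'): matches sub[1] = 'c'
  Position 4 ('d'): no match needed
  Position 5 ('d'): no match needed
  Position 6 ('c'): no match needed
All 2 characters matched => is a subsequence

1


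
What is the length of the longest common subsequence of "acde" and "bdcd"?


LCS of "acde" and "bdcd"
DP table:
           b    d    c    d
      0    0    0    0    0
  a   0    0    0    0    0
  c   0    0    0    1    1
  d   0    0    1    1    2
  e   0    0    1    1    2
LCS length = dp[4][4] = 2

2


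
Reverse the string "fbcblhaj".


Input: fbcblhaj
Reading characters right to left:
  Position 7: 'j'
  Position 6: 'a'
  Position 5: 'h'
  Position 4: 'l'
  Position 3: 'b'
  Position 2: 'c'
  Position 1: 'b'
  Position 0: 'f'
Reversed: jahlbcbf

jahlbcbf


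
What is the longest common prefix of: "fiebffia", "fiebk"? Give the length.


Words: fiebffia, fiebk
  Position 0: all 'f' => match
  Position 1: all 'i' => match
  Position 2: all 'e' => match
  Position 3: all 'b' => match
  Position 4: ('f', 'k') => mismatch, stop
LCP = "fieb" (length 4)

4


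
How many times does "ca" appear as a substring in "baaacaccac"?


Searching for "ca" in "baaacaccac"
Scanning each position:
  Position 0: "ba" => no
  Position 1: "aa" => no
  Position 2: "aa" => no
  Position 3: "ac" => no
  Position 4: "ca" => MATCH
  Position 5: "ac" => no
  Position 6: "cc" => no
  Position 7: "ca" => MATCH
  Position 8: "ac" => no
Total occurrences: 2

2


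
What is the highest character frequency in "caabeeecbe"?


Input: caabeeecbe
Character counts:
  'a': 2
  'b': 2
  'c': 2
  'e': 4
Maximum frequency: 4

4


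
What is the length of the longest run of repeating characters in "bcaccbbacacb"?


Input: "bcaccbbacacb"
Scanning for longest run:
  Position 1 ('c'): new char, reset run to 1
  Position 2 ('a'): new char, reset run to 1
  Position 3 ('c'): new char, reset run to 1
  Position 4 ('c'): continues run of 'c', length=2
  Position 5 ('b'): new char, reset run to 1
  Position 6 ('b'): continues run of 'b', length=2
  Position 7 ('a'): new char, reset run to 1
  Position 8 ('c'): new char, reset run to 1
  Position 9 ('a'): new char, reset run to 1
  Position 10 ('c'): new char, reset run to 1
  Position 11 ('b'): new char, reset run to 1
Longest run: 'c' with length 2

2


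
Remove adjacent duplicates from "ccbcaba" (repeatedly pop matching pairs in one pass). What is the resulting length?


Input: ccbcaba
Stack-based adjacent duplicate removal:
  Read 'c': push. Stack: c
  Read 'c': matches stack top 'c' => pop. Stack: (empty)
  Read 'b': push. Stack: b
  Read 'c': push. Stack: bc
  Read 'a': push. Stack: bca
  Read 'b': push. Stack: bcab
  Read 'a': push. Stack: bcaba
Final stack: "bcaba" (length 5)

5


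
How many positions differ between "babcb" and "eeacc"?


Comparing "babcb" and "eeacc" position by position:
  Position 0: 'b' vs 'e' => DIFFER
  Position 1: 'a' vs 'e' => DIFFER
  Position 2: 'b' vs 'a' => DIFFER
  Position 3: 'c' vs 'c' => same
  Position 4: 'b' vs 'c' => DIFFER
Positions that differ: 4

4


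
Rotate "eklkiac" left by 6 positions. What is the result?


Input: "eklkiac", rotate left by 6
First 6 characters: "eklkia"
Remaining characters: "c"
Concatenate remaining + first: "c" + "eklkia" = "ceklkia"

ceklkia


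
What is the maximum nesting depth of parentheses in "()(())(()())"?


Input: "()(())(()())"
Tracking depth:
  Position 0 '(': depth becomes 1
  Position 1 ')': depth becomes 0
  Position 2 '(': depth becomes 1
  Position 3 '(': depth becomes 2
  Position 4 ')': depth becomes 1
  Position 5 ')': depth becomes 0
  Position 6 '(': depth becomes 1
  Position 7 '(': depth becomes 2
  Position 8 ')': depth becomes 1
  Position 9 '(': depth becomes 2
  Position 10 ')': depth becomes 1
  Position 11 ')': depth becomes 0
Maximum depth reached: 2

2


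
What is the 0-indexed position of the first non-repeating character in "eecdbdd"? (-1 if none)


Input: eecdbdd
Character frequencies:
  'b': 1
  'c': 1
  'd': 3
  'e': 2
Scanning left to right for freq == 1:
  Position 0 ('e'): freq=2, skip
  Position 1 ('e'): freq=2, skip
  Position 2 ('c'): unique! => answer = 2

2


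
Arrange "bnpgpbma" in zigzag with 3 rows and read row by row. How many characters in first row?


Zigzag "bnpgpbma" into 3 rows:
Placing characters:
  'b' => row 0
  'n' => row 1
  'p' => row 2
  'g' => row 1
  'p' => row 0
  'b' => row 1
  'm' => row 2
  'a' => row 1
Rows:
  Row 0: "bp"
  Row 1: "ngba"
  Row 2: "pm"
First row length: 2

2


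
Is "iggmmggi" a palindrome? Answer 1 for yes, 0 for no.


Input: iggmmggi
Reversed: iggmmggi
  Compare pos 0 ('i') with pos 7 ('i'): match
  Compare pos 1 ('g') with pos 6 ('g'): match
  Compare pos 2 ('g') with pos 5 ('g'): match
  Compare pos 3 ('m') with pos 4 ('m'): match
Result: palindrome

1


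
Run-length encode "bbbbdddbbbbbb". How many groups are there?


Input: bbbbdddbbbbbb
Scanning for consecutive runs:
  Group 1: 'b' x 4 (positions 0-3)
  Group 2: 'd' x 3 (positions 4-6)
  Group 3: 'b' x 6 (positions 7-12)
Total groups: 3

3


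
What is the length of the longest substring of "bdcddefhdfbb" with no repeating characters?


Input: "bdcddefhdfbb"
Sliding window (track last position of each char):
  Position 0 ('b'): window [0,0] length 1 -- new best
  Position 1 ('d'): window [0,1] length 2 -- new best
  Position 2 ('c'): window [0,2] length 3 -- new best
  Position 3 ('d'): repeat (last at 1), move window start to 2
  Position 3 ('d'): window [2,3] length 2
  Position 4 ('d'): repeat (last at 3), move window start to 4
  Position 4 ('d'): window [4,4] length 1
  Position 5 ('e'): window [4,5] length 2
  Position 6 ('f'): window [4,6] length 3
  Position 7 ('h'): window [4,7] length 4 -- new best
  Position 8 ('d'): repeat (last at 4), move window start to 5
  Position 8 ('d'): window [5,8] length 4
  Position 9 ('f'): repeat (last at 6), move window start to 7
  Position 9 ('f'): window [7,9] length 3
  Position 10 ('b'): window [7,10] length 4
  Position 11 ('b'): repeat (last at 10), move window start to 11
  Position 11 ('b'): window [11,11] length 1
Longest substring with no repeats: "defh" with length 4

4


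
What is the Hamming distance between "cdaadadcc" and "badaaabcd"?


Comparing "cdaadadcc" and "badaaabcd" position by position:
  Position 0: 'c' vs 'b' => differ
  Position 1: 'd' vs 'a' => differ
  Position 2: 'a' vs 'd' => differ
  Position 3: 'a' vs 'a' => same
  Position 4: 'd' vs 'a' => differ
  Position 5: 'a' vs 'a' => same
  Position 6: 'd' vs 'b' => differ
  Position 7: 'c' vs 'c' => same
  Position 8: 'c' vs 'd' => differ
Total differences (Hamming distance): 6

6


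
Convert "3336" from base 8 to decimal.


Input: "3336" in base 8
Positional expansion:
  Digit '3' (value 3) x 8^3 = 1536
  Digit '3' (value 3) x 8^2 = 192
  Digit '3' (value 3) x 8^1 = 24
  Digit '6' (value 6) x 8^0 = 6
Sum = 1758

1758


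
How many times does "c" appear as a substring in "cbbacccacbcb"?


Searching for "c" in "cbbacccacbcb"
Scanning each position:
  Position 0: "c" => MATCH
  Position 1: "b" => no
  Position 2: "b" => no
  Position 3: "a" => no
  Position 4: "c" => MATCH
  Position 5: "c" => MATCH
  Position 6: "c" => MATCH
  Position 7: "a" => no
  Position 8: "c" => MATCH
  Position 9: "b" => no
  Position 10: "c" => MATCH
  Position 11: "b" => no
Total occurrences: 6

6


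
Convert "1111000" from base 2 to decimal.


Input: "1111000" in base 2
Positional expansion:
  Digit '1' (value 1) x 2^6 = 64
  Digit '1' (value 1) x 2^5 = 32
  Digit '1' (value 1) x 2^4 = 16
  Digit '1' (value 1) x 2^3 = 8
  Digit '0' (value 0) x 2^2 = 0
  Digit '0' (value 0) x 2^1 = 0
  Digit '0' (value 0) x 2^0 = 0
Sum = 120

120


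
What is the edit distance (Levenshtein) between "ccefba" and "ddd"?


Computing edit distance: "ccefba" -> "ddd"
DP table:
           d    d    d
      0    1    2    3
  c   1    1    2    3
  c   2    2    2    3
  e   3    3    3    3
  f   4    4    4    4
  b   5    5    5    5
  a   6    6    6    6
Edit distance = dp[6][3] = 6

6


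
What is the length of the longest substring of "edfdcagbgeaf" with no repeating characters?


Input: "edfdcagbgeaf"
Sliding window (track last position of each char):
  Position 0 ('e'): window [0,0] length 1 -- new best
  Position 1 ('d'): window [0,1] length 2 -- new best
  Position 2 ('f'): window [0,2] length 3 -- new best
  Position 3 ('d'): repeat (last at 1), move window start to 2
  Position 3 ('d'): window [2,3] length 2
  Position 4 ('c'): window [2,4] length 3
  Position 5 ('a'): window [2,5] length 4 -- new best
  Position 6 ('g'): window [2,6] length 5 -- new best
  Position 7 ('b'): window [2,7] length 6 -- new best
  Position 8 ('g'): repeat (last at 6), move window start to 7
  Position 8 ('g'): window [7,8] length 2
  Position 9 ('e'): window [7,9] length 3
  Position 10 ('a'): window [7,10] length 4
  Position 11 ('f'): window [7,11] length 5
Longest substring with no repeats: "fdcagb" with length 6

6


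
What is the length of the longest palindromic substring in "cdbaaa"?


Input: "cdbaaa"
Checking substrings for palindromes:
  [3:6] "aaa" (len 3) => palindrome
  [3:5] "aa" (len 2) => palindrome
  [4:6] "aa" (len 2) => palindrome
Longest palindromic substring: "aaa" with length 3

3


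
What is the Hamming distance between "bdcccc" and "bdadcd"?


Comparing "bdcccc" and "bdadcd" position by position:
  Position 0: 'b' vs 'b' => same
  Position 1: 'd' vs 'd' => same
  Position 2: 'c' vs 'a' => differ
  Position 3: 'c' vs 'd' => differ
  Position 4: 'c' vs 'c' => same
  Position 5: 'c' vs 'd' => differ
Total differences (Hamming distance): 3

3


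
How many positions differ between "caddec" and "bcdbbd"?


Comparing "caddec" and "bcdbbd" position by position:
  Position 0: 'c' vs 'b' => DIFFER
  Position 1: 'a' vs 'c' => DIFFER
  Position 2: 'd' vs 'd' => same
  Position 3: 'd' vs 'b' => DIFFER
  Position 4: 'e' vs 'b' => DIFFER
  Position 5: 'c' vs 'd' => DIFFER
Positions that differ: 5

5


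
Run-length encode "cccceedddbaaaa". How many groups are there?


Input: cccceedddbaaaa
Scanning for consecutive runs:
  Group 1: 'c' x 4 (positions 0-3)
  Group 2: 'e' x 2 (positions 4-5)
  Group 3: 'd' x 3 (positions 6-8)
  Group 4: 'b' x 1 (positions 9-9)
  Group 5: 'a' x 4 (positions 10-13)
Total groups: 5

5


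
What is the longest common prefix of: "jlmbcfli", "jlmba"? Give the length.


Words: jlmbcfli, jlmba
  Position 0: all 'j' => match
  Position 1: all 'l' => match
  Position 2: all 'm' => match
  Position 3: all 'b' => match
  Position 4: ('c', 'a') => mismatch, stop
LCP = "jlmb" (length 4)

4


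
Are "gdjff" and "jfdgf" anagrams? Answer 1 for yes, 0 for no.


Strings: "gdjff", "jfdgf"
Sorted first:  dffgj
Sorted second: dffgj
Sorted forms match => anagrams

1


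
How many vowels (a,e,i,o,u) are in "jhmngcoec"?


Input: jhmngcoec
Checking each character:
  'j' at position 0: consonant
  'h' at position 1: consonant
  'm' at position 2: consonant
  'n' at position 3: consonant
  'g' at position 4: consonant
  'c' at position 5: consonant
  'o' at position 6: vowel (running total: 1)
  'e' at position 7: vowel (running total: 2)
  'c' at position 8: consonant
Total vowels: 2

2


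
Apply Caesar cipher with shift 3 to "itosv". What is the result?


Caesar cipher: shift "itosv" by 3
  'i' (pos 8) + 3 = pos 11 = 'l'
  't' (pos 19) + 3 = pos 22 = 'w'
  'o' (pos 14) + 3 = pos 17 = 'r'
  's' (pos 18) + 3 = pos 21 = 'v'
  'v' (pos 21) + 3 = pos 24 = 'y'
Result: lwrvy

lwrvy


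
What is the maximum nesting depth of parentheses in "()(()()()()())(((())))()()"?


Input: "()(()()()()())(((())))()()"
Tracking depth:
  Position 0 '(': depth becomes 1
  Position 1 ')': depth becomes 0
  Position 2 '(': depth becomes 1
  Position 3 '(': depth becomes 2
  Position 4 ')': depth becomes 1
  Position 5 '(': depth becomes 2
  Position 6 ')': depth becomes 1
  Position 7 '(': depth becomes 2
  Position 8 ')': depth becomes 1
  Position 9 '(': depth becomes 2
  Position 10 ')': depth becomes 1
  Position 11 '(': depth becomes 2
  Position 12 ')': depth becomes 1
  Position 13 ')': depth becomes 0
  Position 14 '(': depth becomes 1
  Position 15 '(': depth becomes 2
  Position 16 '(': depth becomes 3
  Position 17 '(': depth becomes 4
  Position 18 ')': depth becomes 3
  Position 19 ')': depth becomes 2
  Position 20 ')': depth becomes 1
  Position 21 ')': depth becomes 0
  Position 22 '(': depth becomes 1
  Position 23 ')': depth becomes 0
  Position 24 '(': depth becomes 1
  Position 25 ')': depth becomes 0
Maximum depth reached: 4

4


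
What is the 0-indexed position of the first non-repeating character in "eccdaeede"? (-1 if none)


Input: eccdaeede
Character frequencies:
  'a': 1
  'c': 2
  'd': 2
  'e': 4
Scanning left to right for freq == 1:
  Position 0 ('e'): freq=4, skip
  Position 1 ('c'): freq=2, skip
  Position 2 ('c'): freq=2, skip
  Position 3 ('d'): freq=2, skip
  Position 4 ('a'): unique! => answer = 4

4


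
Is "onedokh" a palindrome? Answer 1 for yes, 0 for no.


Input: onedokh
Reversed: hkodeno
  Compare pos 0 ('o') with pos 6 ('h'): MISMATCH
  Compare pos 1 ('n') with pos 5 ('k'): MISMATCH
  Compare pos 2 ('e') with pos 4 ('o'): MISMATCH
Result: not a palindrome

0


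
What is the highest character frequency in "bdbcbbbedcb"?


Input: bdbcbbbedcb
Character counts:
  'b': 6
  'c': 2
  'd': 2
  'e': 1
Maximum frequency: 6

6


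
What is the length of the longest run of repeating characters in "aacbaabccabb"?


Input: "aacbaabccabb"
Scanning for longest run:
  Position 1 ('a'): continues run of 'a', length=2
  Position 2 ('c'): new char, reset run to 1
  Position 3 ('b'): new char, reset run to 1
  Position 4 ('a'): new char, reset run to 1
  Position 5 ('a'): continues run of 'a', length=2
  Position 6 ('b'): new char, reset run to 1
  Position 7 ('c'): new char, reset run to 1
  Position 8 ('c'): continues run of 'c', length=2
  Position 9 ('a'): new char, reset run to 1
  Position 10 ('b'): new char, reset run to 1
  Position 11 ('b'): continues run of 'b', length=2
Longest run: 'a' with length 2

2


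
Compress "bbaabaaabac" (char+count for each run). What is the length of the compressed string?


Input: bbaabaaabac
Runs:
  'b' x 2 => "b2"
  'a' x 2 => "a2"
  'b' x 1 => "b1"
  'a' x 3 => "a3"
  'b' x 1 => "b1"
  'a' x 1 => "a1"
  'c' x 1 => "c1"
Compressed: "b2a2b1a3b1a1c1"
Compressed length: 14

14


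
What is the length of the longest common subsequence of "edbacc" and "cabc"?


LCS of "edbacc" and "cabc"
DP table:
           c    a    b    c
      0    0    0    0    0
  e   0    0    0    0    0
  d   0    0    0    0    0
  b   0    0    0    1    1
  a   0    0    1    1    1
  c   0    1    1    1    2
  c   0    1    1    1    2
LCS length = dp[6][4] = 2

2


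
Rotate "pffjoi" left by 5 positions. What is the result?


Input: "pffjoi", rotate left by 5
First 5 characters: "pffjo"
Remaining characters: "i"
Concatenate remaining + first: "i" + "pffjo" = "ipffjo"

ipffjo


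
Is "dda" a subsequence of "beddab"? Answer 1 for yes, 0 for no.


Check if "dda" is a subsequence of "beddab"
Greedy scan:
  Position 0 ('b'): no match needed
  Position 1 ('e'): no match needed
  Position 2 ('d'): matches sub[0] = 'd'
  Position 3 ('d'): matches sub[1] = 'd'
  Position 4 ('a'): matches sub[2] = 'a'
  Position 5 ('b'): no match needed
All 3 characters matched => is a subsequence

1


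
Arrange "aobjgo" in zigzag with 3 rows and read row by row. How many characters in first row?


Zigzag "aobjgo" into 3 rows:
Placing characters:
  'a' => row 0
  'o' => row 1
  'b' => row 2
  'j' => row 1
  'g' => row 0
  'o' => row 1
Rows:
  Row 0: "ag"
  Row 1: "ojo"
  Row 2: "b"
First row length: 2

2


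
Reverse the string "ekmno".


Input: ekmno
Reading characters right to left:
  Position 4: 'o'
  Position 3: 'n'
  Position 2: 'm'
  Position 1: 'k'
  Position 0: 'e'
Reversed: onmke

onmke


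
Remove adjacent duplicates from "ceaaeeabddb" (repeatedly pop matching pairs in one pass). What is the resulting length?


Input: ceaaeeabddb
Stack-based adjacent duplicate removal:
  Read 'c': push. Stack: c
  Read 'e': push. Stack: ce
  Read 'a': push. Stack: cea
  Read 'a': matches stack top 'a' => pop. Stack: ce
  Read 'e': matches stack top 'e' => pop. Stack: c
  Read 'e': push. Stack: ce
  Read 'a': push. Stack: cea
  Read 'b': push. Stack: ceab
  Read 'd': push. Stack: ceabd
  Read 'd': matches stack top 'd' => pop. Stack: ceab
  Read 'b': matches stack top 'b' => pop. Stack: cea
Final stack: "cea" (length 3)

3


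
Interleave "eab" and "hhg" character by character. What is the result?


Interleaving "eab" and "hhg":
  Position 0: 'e' from first, 'h' from second => "eh"
  Position 1: 'a' from first, 'h' from second => "ah"
  Position 2: 'b' from first, 'g' from second => "bg"
Result: ehahbg

ehahbg


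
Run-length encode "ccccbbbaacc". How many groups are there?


Input: ccccbbbaacc
Scanning for consecutive runs:
  Group 1: 'c' x 4 (positions 0-3)
  Group 2: 'b' x 3 (positions 4-6)
  Group 3: 'a' x 2 (positions 7-8)
  Group 4: 'c' x 2 (positions 9-10)
Total groups: 4

4


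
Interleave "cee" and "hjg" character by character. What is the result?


Interleaving "cee" and "hjg":
  Position 0: 'c' from first, 'h' from second => "ch"
  Position 1: 'e' from first, 'j' from second => "ej"
  Position 2: 'e' from first, 'g' from second => "eg"
Result: chejeg

chejeg


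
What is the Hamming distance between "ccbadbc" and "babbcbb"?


Comparing "ccbadbc" and "babbcbb" position by position:
  Position 0: 'c' vs 'b' => differ
  Position 1: 'c' vs 'a' => differ
  Position 2: 'b' vs 'b' => same
  Position 3: 'a' vs 'b' => differ
  Position 4: 'd' vs 'c' => differ
  Position 5: 'b' vs 'b' => same
  Position 6: 'c' vs 'b' => differ
Total differences (Hamming distance): 5

5


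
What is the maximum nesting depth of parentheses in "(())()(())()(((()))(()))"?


Input: "(())()(())()(((()))(()))"
Tracking depth:
  Position 0 '(': depth becomes 1
  Position 1 '(': depth becomes 2
  Position 2 ')': depth becomes 1
  Position 3 ')': depth becomes 0
  Position 4 '(': depth becomes 1
  Position 5 ')': depth becomes 0
  Position 6 '(': depth becomes 1
  Position 7 '(': depth becomes 2
  Position 8 ')': depth becomes 1
  Position 9 ')': depth becomes 0
  Position 10 '(': depth becomes 1
  Position 11 ')': depth becomes 0
  Position 12 '(': depth becomes 1
  Position 13 '(': depth becomes 2
  Position 14 '(': depth becomes 3
  Position 15 '(': depth becomes 4
  Position 16 ')': depth becomes 3
  Position 17 ')': depth becomes 2
  Position 18 ')': depth becomes 1
  Position 19 '(': depth becomes 2
  Position 20 '(': depth becomes 3
  Position 21 ')': depth becomes 2
  Position 22 ')': depth becomes 1
  Position 23 ')': depth becomes 0
Maximum depth reached: 4

4


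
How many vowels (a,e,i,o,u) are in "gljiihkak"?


Input: gljiihkak
Checking each character:
  'g' at position 0: consonant
  'l' at position 1: consonant
  'j' at position 2: consonant
  'i' at position 3: vowel (running total: 1)
  'i' at position 4: vowel (running total: 2)
  'h' at position 5: consonant
  'k' at position 6: consonant
  'a' at position 7: vowel (running total: 3)
  'k' at position 8: consonant
Total vowels: 3

3


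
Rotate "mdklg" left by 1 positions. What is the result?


Input: "mdklg", rotate left by 1
First 1 characters: "m"
Remaining characters: "dklg"
Concatenate remaining + first: "dklg" + "m" = "dklgm"

dklgm


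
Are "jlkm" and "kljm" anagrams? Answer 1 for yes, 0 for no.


Strings: "jlkm", "kljm"
Sorted first:  jklm
Sorted second: jklm
Sorted forms match => anagrams

1


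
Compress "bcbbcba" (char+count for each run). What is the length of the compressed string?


Input: bcbbcba
Runs:
  'b' x 1 => "b1"
  'c' x 1 => "c1"
  'b' x 2 => "b2"
  'c' x 1 => "c1"
  'b' x 1 => "b1"
  'a' x 1 => "a1"
Compressed: "b1c1b2c1b1a1"
Compressed length: 12

12


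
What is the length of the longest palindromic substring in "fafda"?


Input: "fafda"
Checking substrings for palindromes:
  [0:3] "faf" (len 3) => palindrome
Longest palindromic substring: "faf" with length 3

3


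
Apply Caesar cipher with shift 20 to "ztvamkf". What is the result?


Caesar cipher: shift "ztvamkf" by 20
  'z' (pos 25) + 20 = pos 19 = 't'
  't' (pos 19) + 20 = pos 13 = 'n'
  'v' (pos 21) + 20 = pos 15 = 'p'
  'a' (pos 0) + 20 = pos 20 = 'u'
  'm' (pos 12) + 20 = pos 6 = 'g'
  'k' (pos 10) + 20 = pos 4 = 'e'
  'f' (pos 5) + 20 = pos 25 = 'z'
Result: tnpugez

tnpugez


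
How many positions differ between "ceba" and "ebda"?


Comparing "ceba" and "ebda" position by position:
  Position 0: 'c' vs 'e' => DIFFER
  Position 1: 'e' vs 'b' => DIFFER
  Position 2: 'b' vs 'd' => DIFFER
  Position 3: 'a' vs 'a' => same
Positions that differ: 3

3


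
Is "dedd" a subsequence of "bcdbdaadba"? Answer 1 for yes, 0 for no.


Check if "dedd" is a subsequence of "bcdbdaadba"
Greedy scan:
  Position 0 ('b'): no match needed
  Position 1 ('c'): no match needed
  Position 2 ('d'): matches sub[0] = 'd'
  Position 3 ('b'): no match needed
  Position 4 ('d'): no match needed
  Position 5 ('a'): no match needed
  Position 6 ('a'): no match needed
  Position 7 ('d'): no match needed
  Position 8 ('b'): no match needed
  Position 9 ('a'): no match needed
Only matched 1/4 characters => not a subsequence

0


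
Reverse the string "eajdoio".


Input: eajdoio
Reading characters right to left:
  Position 6: 'o'
  Position 5: 'i'
  Position 4: 'o'
  Position 3: 'd'
  Position 2: 'j'
  Position 1: 'a'
  Position 0: 'e'
Reversed: oiodjae

oiodjae


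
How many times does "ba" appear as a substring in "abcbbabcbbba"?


Searching for "ba" in "abcbbabcbbba"
Scanning each position:
  Position 0: "ab" => no
  Position 1: "bc" => no
  Position 2: "cb" => no
  Position 3: "bb" => no
  Position 4: "ba" => MATCH
  Position 5: "ab" => no
  Position 6: "bc" => no
  Position 7: "cb" => no
  Position 8: "bb" => no
  Position 9: "bb" => no
  Position 10: "ba" => MATCH
Total occurrences: 2

2


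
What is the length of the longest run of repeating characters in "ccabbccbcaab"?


Input: "ccabbccbcaab"
Scanning for longest run:
  Position 1 ('c'): continues run of 'c', length=2
  Position 2 ('a'): new char, reset run to 1
  Position 3 ('b'): new char, reset run to 1
  Position 4 ('b'): continues run of 'b', length=2
  Position 5 ('c'): new char, reset run to 1
  Position 6 ('c'): continues run of 'c', length=2
  Position 7 ('b'): new char, reset run to 1
  Position 8 ('c'): new char, reset run to 1
  Position 9 ('a'): new char, reset run to 1
  Position 10 ('a'): continues run of 'a', length=2
  Position 11 ('b'): new char, reset run to 1
Longest run: 'c' with length 2

2
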